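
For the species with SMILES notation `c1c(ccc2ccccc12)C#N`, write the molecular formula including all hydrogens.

C11H7N

Heavy atoms from the SMILES: 11 C, 1 N.
Implicit hydrogens by atom environment:
  7 × C (aromatic): 1 H each → 7
  3 × C (aromatic): no H
  1 × C: no H
  1 × N: no H
  Total hydrogens = 7.
Molecular formula: C11H7N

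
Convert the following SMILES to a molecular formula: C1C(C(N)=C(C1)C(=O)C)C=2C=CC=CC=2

C13H15NO

Heavy atoms from the SMILES: 13 C, 1 N, 1 O.
Implicit hydrogens by atom environment:
  5 × C (aromatic): 1 H each → 5
  3 × C: no H
  2 × C: 2 H each → 4
  1 × C: 3 H
  1 × C: 1 H
  1 × C (aromatic): no H
  1 × N: 2 H
  1 × O: no H
  Total hydrogens = 15.
Molecular formula: C13H15NO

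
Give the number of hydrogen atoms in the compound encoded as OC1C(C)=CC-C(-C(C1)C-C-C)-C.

22

Hydrogens are implicit in SMILES; fill each atom to its normal valence:
  4 × C: 2 H each → 8
  4 × C: 1 H each → 4
  3 × C: 3 H each → 9
  1 × C: no H
  1 × O: 1 H
  Total hydrogens = 22.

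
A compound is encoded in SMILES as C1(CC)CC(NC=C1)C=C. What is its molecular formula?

C9H15N

Heavy atoms from the SMILES: 9 C, 1 N.
Implicit hydrogens by atom environment:
  5 × C: 1 H each → 5
  3 × C: 2 H each → 6
  1 × C: 3 H
  1 × N: 1 H
  Total hydrogens = 15.
Molecular formula: C9H15N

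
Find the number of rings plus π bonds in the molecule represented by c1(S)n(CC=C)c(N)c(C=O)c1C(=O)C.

6

Molecular formula from the SMILES: C10H12N2O2S.
DoU = (2C + 2 + N − H − X)/2 = (2·10 + 2 + 2 − 12 − 0)/2 = 12/2 = 6.
(Structurally: 1 ring(s) + 5 π bond(s) = 6.)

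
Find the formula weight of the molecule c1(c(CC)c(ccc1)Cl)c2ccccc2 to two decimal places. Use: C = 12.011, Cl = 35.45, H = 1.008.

Molecular formula: C14H13Cl.
M = 14×12.011 + 1×35.45 + 13×1.008 = 216.71 g/mol.

216.71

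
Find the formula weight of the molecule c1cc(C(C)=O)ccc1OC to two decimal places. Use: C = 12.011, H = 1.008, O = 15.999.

150.18

Molecular formula: C9H10O2.
M = 9×12.011 + 10×1.008 + 2×15.999 = 150.18 g/mol.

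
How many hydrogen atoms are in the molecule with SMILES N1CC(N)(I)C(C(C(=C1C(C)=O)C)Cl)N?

Hydrogens are implicit in SMILES; fill each atom to its normal valence:
  4 × C: no H
  2 × C: 3 H each → 6
  2 × C: 1 H each → 2
  2 × N: 2 H each → 4
  1 × C: 2 H
  1 × Cl: no H
  1 × I: no H
  1 × N: 1 H
  1 × O: no H
  Total hydrogens = 15.

15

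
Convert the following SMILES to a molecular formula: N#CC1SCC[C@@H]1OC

C6H9NOS

Heavy atoms from the SMILES: 6 C, 1 N, 1 O, 1 S.
Implicit hydrogens by atom environment:
  2 × C: 2 H each → 4
  2 × C: 1 H each → 2
  1 × C: 3 H
  1 × C: no H
  1 × N: no H
  1 × O: no H
  1 × S: no H
  Total hydrogens = 9.
Molecular formula: C6H9NOS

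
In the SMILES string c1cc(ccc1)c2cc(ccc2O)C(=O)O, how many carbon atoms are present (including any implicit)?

The symbol for carbon appears 13 times in the SMILES. Lowercase c denotes aromatic carbon and counts toward C.

13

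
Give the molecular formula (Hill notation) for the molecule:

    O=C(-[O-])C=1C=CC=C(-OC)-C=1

Heavy atoms from the SMILES: 8 C, 3 O.
Implicit hydrogens by atom environment:
  4 × C (aromatic): 1 H each → 4
  2 × C (aromatic): no H
  2 × O: no H
  1 × C: 3 H
  1 × C: no H
  1 × O (charge -1): no H
  Total hydrogens = 7.
Net charge -1.
Molecular formula: C8H7O3-

C8H7O3-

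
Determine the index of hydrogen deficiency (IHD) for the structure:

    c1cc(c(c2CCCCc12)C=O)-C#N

Molecular formula from the SMILES: C12H11NO.
DoU = (2C + 2 + N − H − X)/2 = (2·12 + 2 + 1 − 11 − 0)/2 = 16/2 = 8.
(Structurally: 2 ring(s) + 6 π bond(s) = 8.)

8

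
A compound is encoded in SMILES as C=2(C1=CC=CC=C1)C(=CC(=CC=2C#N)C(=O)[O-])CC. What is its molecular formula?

Heavy atoms from the SMILES: 16 C, 1 N, 2 O.
Implicit hydrogens by atom environment:
  7 × C (aromatic): 1 H each → 7
  5 × C (aromatic): no H
  2 × C: no H
  1 × C: 3 H
  1 × C: 2 H
  1 × N: no H
  1 × O: no H
  1 × O (charge -1): no H
  Total hydrogens = 12.
Net charge -1.
Molecular formula: C16H12NO2-

C16H12NO2-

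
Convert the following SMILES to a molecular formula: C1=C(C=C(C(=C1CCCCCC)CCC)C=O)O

Heavy atoms from the SMILES: 16 C, 2 O.
Implicit hydrogens by atom environment:
  7 × C: 2 H each → 14
  4 × C (aromatic): no H
  2 × C: 3 H each → 6
  2 × C (aromatic): 1 H each → 2
  1 × C: 1 H
  1 × O: 1 H
  1 × O: no H
  Total hydrogens = 24.
Molecular formula: C16H24O2

C16H24O2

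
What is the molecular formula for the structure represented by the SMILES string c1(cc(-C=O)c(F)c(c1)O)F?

C7H4F2O2

Heavy atoms from the SMILES: 7 C, 2 F, 2 O.
Implicit hydrogens by atom environment:
  4 × C (aromatic): no H
  2 × C (aromatic): 1 H each → 2
  2 × F: no H
  1 × C: 1 H
  1 × O: 1 H
  1 × O: no H
  Total hydrogens = 4.
Molecular formula: C7H4F2O2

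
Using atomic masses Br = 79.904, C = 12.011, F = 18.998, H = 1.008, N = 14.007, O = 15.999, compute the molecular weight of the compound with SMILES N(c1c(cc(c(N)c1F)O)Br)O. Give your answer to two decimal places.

237.03

Molecular formula: C6H6BrFN2O2.
M = 1×79.904 + 6×12.011 + 1×18.998 + 6×1.008 + 2×14.007 + 2×15.999 = 237.03 g/mol.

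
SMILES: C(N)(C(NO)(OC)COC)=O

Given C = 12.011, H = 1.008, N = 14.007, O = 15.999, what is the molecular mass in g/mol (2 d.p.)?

164.16

Molecular formula: C5H12N2O4.
M = 5×12.011 + 12×1.008 + 2×14.007 + 4×15.999 = 164.16 g/mol.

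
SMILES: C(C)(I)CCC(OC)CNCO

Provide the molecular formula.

Heavy atoms from the SMILES: 8 C, 1 I, 1 N, 2 O.
Implicit hydrogens by atom environment:
  4 × C: 2 H each → 8
  2 × C: 3 H each → 6
  2 × C: 1 H each → 2
  1 × I: no H
  1 × N: 1 H
  1 × O: 1 H
  1 × O: no H
  Total hydrogens = 18.
Molecular formula: C8H18INO2

C8H18INO2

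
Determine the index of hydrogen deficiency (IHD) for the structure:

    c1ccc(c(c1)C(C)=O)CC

5

Molecular formula from the SMILES: C10H12O.
DoU = (2C + 2 + N − H − X)/2 = (2·10 + 2 + 0 − 12 − 0)/2 = 10/2 = 5.
(Structurally: 1 ring(s) + 4 π bond(s) = 5.)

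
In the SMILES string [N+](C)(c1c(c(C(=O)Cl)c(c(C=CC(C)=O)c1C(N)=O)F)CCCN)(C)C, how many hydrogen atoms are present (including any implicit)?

24

Hydrogens are implicit in SMILES; fill each atom to its normal valence:
  6 × C (aromatic): no H
  4 × C: 3 H each → 12
  3 × C: 2 H each → 6
  3 × C: no H
  3 × O: no H
  2 × C: 1 H each → 2
  2 × N: 2 H each → 4
  1 × Cl: no H
  1 × F: no H
  1 × N (charge +1): no H
  Total hydrogens = 24.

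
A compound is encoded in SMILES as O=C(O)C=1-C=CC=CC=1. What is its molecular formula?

Heavy atoms from the SMILES: 7 C, 2 O.
Implicit hydrogens by atom environment:
  5 × C (aromatic): 1 H each → 5
  1 × C (aromatic): no H
  1 × C: no H
  1 × O: 1 H
  1 × O: no H
  Total hydrogens = 6.
Molecular formula: C7H6O2

C7H6O2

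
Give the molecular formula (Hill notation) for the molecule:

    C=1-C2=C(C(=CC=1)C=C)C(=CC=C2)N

C12H11N

Heavy atoms from the SMILES: 12 C, 1 N.
Implicit hydrogens by atom environment:
  6 × C (aromatic): 1 H each → 6
  4 × C (aromatic): no H
  1 × C: 2 H
  1 × C: 1 H
  1 × N: 2 H
  Total hydrogens = 11.
Molecular formula: C12H11N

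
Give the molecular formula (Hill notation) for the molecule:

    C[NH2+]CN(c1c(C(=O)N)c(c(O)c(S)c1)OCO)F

C10H15FN3O4S+

Heavy atoms from the SMILES: 10 C, 1 F, 3 N, 4 O, 1 S.
Implicit hydrogens by atom environment:
  5 × C (aromatic): no H
  2 × C: 2 H each → 4
  2 × O: 1 H each → 2
  2 × O: no H
  1 × C: 3 H
  1 × C (aromatic): 1 H
  1 × C: no H
  1 × F: no H
  1 × N: 2 H
  1 × N (charge +1): 2 H
  1 × N: no H
  1 × S: 1 H
  Total hydrogens = 15.
Net charge +1.
Molecular formula: C10H15FN3O4S+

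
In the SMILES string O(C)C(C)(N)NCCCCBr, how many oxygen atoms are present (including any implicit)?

The symbol for oxygen appears 1 time in the SMILES.

1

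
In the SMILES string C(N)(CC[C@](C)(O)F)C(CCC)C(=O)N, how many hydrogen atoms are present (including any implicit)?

21

Hydrogens are implicit in SMILES; fill each atom to its normal valence:
  4 × C: 2 H each → 8
  2 × C: 3 H each → 6
  2 × C: 1 H each → 2
  2 × C: no H
  2 × N: 2 H each → 4
  1 × F: no H
  1 × O: 1 H
  1 × O: no H
  Total hydrogens = 21.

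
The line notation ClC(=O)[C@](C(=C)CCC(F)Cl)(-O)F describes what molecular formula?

C7H8Cl2F2O2

Heavy atoms from the SMILES: 7 C, 2 Cl, 2 F, 2 O.
Implicit hydrogens by atom environment:
  3 × C: 2 H each → 6
  3 × C: no H
  2 × Cl: no H
  2 × F: no H
  1 × C: 1 H
  1 × O: 1 H
  1 × O: no H
  Total hydrogens = 8.
Molecular formula: C7H8Cl2F2O2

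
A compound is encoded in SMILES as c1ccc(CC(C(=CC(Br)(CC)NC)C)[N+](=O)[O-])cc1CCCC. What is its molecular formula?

Heavy atoms from the SMILES: 1 Br, 19 C, 2 N, 2 O.
Implicit hydrogens by atom environment:
  5 × C: 2 H each → 10
  4 × C: 3 H each → 12
  4 × C (aromatic): 1 H each → 4
  2 × C: 1 H each → 2
  2 × C: no H
  2 × C (aromatic): no H
  1 × Br: no H
  1 × N: 1 H
  1 × N (charge +1): no H
  1 × O: no H
  1 × O (charge -1): no H
  Total hydrogens = 29.
Molecular formula: C19H29BrN2O2

C19H29BrN2O2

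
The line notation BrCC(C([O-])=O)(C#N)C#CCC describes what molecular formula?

Heavy atoms from the SMILES: 1 Br, 8 C, 1 N, 2 O.
Implicit hydrogens by atom environment:
  5 × C: no H
  2 × C: 2 H each → 4
  1 × Br: no H
  1 × C: 3 H
  1 × N: no H
  1 × O: no H
  1 × O (charge -1): no H
  Total hydrogens = 7.
Net charge -1.
Molecular formula: C8H7BrNO2-

C8H7BrNO2-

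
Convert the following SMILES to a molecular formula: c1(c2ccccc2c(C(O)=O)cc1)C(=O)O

C12H8O4

Heavy atoms from the SMILES: 12 C, 4 O.
Implicit hydrogens by atom environment:
  6 × C (aromatic): 1 H each → 6
  4 × C (aromatic): no H
  2 × C: no H
  2 × O: 1 H each → 2
  2 × O: no H
  Total hydrogens = 8.
Molecular formula: C12H8O4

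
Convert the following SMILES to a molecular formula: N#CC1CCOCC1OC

C7H11NO2

Heavy atoms from the SMILES: 7 C, 1 N, 2 O.
Implicit hydrogens by atom environment:
  3 × C: 2 H each → 6
  2 × C: 1 H each → 2
  2 × O: no H
  1 × C: 3 H
  1 × C: no H
  1 × N: no H
  Total hydrogens = 11.
Molecular formula: C7H11NO2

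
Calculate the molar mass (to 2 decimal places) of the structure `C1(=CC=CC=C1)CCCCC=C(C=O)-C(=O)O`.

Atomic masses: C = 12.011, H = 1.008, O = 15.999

232.28

Molecular formula: C14H16O3.
M = 14×12.011 + 16×1.008 + 3×15.999 = 232.28 g/mol.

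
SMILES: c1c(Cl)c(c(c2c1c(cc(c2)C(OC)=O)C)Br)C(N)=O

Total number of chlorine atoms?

1

The symbol for chlorine appears 1 time in the SMILES.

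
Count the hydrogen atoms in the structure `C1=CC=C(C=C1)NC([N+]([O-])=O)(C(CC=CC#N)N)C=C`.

Hydrogens are implicit in SMILES; fill each atom to its normal valence:
  5 × C (aromatic): 1 H each → 5
  4 × C: 1 H each → 4
  2 × C: 2 H each → 4
  2 × C: no H
  1 × C (aromatic): no H
  1 × N: 2 H
  1 × N: 1 H
  1 × N (charge +1): no H
  1 × N: no H
  1 × O: no H
  1 × O (charge -1): no H
  Total hydrogens = 16.

16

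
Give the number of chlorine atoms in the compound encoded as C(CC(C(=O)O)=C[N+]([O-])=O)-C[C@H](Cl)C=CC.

1

The symbol for chlorine appears 1 time in the SMILES.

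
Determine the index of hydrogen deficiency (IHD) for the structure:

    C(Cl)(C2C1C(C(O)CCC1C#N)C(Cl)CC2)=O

Molecular formula from the SMILES: C12H15Cl2NO2.
DoU = (2C + 2 + N − H − X)/2 = (2·12 + 2 + 1 − 15 − 2)/2 = 10/2 = 5.
(Structurally: 2 ring(s) + 3 π bond(s) = 5.)

5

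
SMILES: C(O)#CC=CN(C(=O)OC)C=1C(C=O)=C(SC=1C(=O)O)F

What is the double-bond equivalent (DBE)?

9

Molecular formula from the SMILES: C12H8FNO6S.
DoU = (2C + 2 + N − H − X)/2 = (2·12 + 2 + 1 − 8 − 1)/2 = 18/2 = 9.
(Structurally: 1 ring(s) + 8 π bond(s) = 9.)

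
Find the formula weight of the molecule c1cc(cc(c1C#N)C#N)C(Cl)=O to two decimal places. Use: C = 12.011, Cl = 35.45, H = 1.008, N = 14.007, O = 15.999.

190.59

Molecular formula: C9H3ClN2O.
M = 9×12.011 + 1×35.45 + 3×1.008 + 2×14.007 + 1×15.999 = 190.59 g/mol.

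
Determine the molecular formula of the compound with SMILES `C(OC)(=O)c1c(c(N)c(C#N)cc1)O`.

Heavy atoms from the SMILES: 9 C, 2 N, 3 O.
Implicit hydrogens by atom environment:
  4 × C (aromatic): no H
  2 × C (aromatic): 1 H each → 2
  2 × C: no H
  2 × O: no H
  1 × C: 3 H
  1 × N: 2 H
  1 × N: no H
  1 × O: 1 H
  Total hydrogens = 8.
Molecular formula: C9H8N2O3

C9H8N2O3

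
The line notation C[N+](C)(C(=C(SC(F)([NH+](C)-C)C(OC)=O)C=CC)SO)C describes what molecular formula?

[C13H25FN2O3S2]2+

Heavy atoms from the SMILES: 13 C, 1 F, 2 N, 3 O, 2 S.
Implicit hydrogens by atom environment:
  7 × C: 3 H each → 21
  4 × C: no H
  2 × C: 1 H each → 2
  2 × O: no H
  2 × S: no H
  1 × F: no H
  1 × N (charge +1): 1 H
  1 × N (charge +1): no H
  1 × O: 1 H
  Total hydrogens = 25.
Net charge +2.
Molecular formula: [C13H25FN2O3S2]2+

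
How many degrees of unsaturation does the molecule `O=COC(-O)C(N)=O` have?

2

Molecular formula from the SMILES: C3H5NO4.
DoU = (2C + 2 + N − H − X)/2 = (2·3 + 2 + 1 − 5 − 0)/2 = 4/2 = 2.
(Structurally: 0 ring(s) + 2 π bond(s) = 2.)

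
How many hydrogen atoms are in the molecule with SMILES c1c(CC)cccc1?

10

Hydrogens are implicit in SMILES; fill each atom to its normal valence:
  5 × C (aromatic): 1 H each → 5
  1 × C: 3 H
  1 × C: 2 H
  1 × C (aromatic): no H
  Total hydrogens = 10.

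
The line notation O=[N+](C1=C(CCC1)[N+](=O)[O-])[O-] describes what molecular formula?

Heavy atoms from the SMILES: 5 C, 2 N, 4 O.
Implicit hydrogens by atom environment:
  3 × C: 2 H each → 6
  2 × C: no H
  2 × N (charge +1): no H
  2 × O: no H
  2 × O (charge -1): no H
  Total hydrogens = 6.
Molecular formula: C5H6N2O4

C5H6N2O4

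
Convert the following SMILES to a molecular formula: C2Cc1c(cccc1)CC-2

C10H12

Heavy atoms from the SMILES: 10 C.
Implicit hydrogens by atom environment:
  4 × C: 2 H each → 8
  4 × C (aromatic): 1 H each → 4
  2 × C (aromatic): no H
  Total hydrogens = 12.
Molecular formula: C10H12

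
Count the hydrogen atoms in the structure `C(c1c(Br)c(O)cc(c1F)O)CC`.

Hydrogens are implicit in SMILES; fill each atom to its normal valence:
  5 × C (aromatic): no H
  2 × C: 2 H each → 4
  2 × O: 1 H each → 2
  1 × Br: no H
  1 × C: 3 H
  1 × C (aromatic): 1 H
  1 × F: no H
  Total hydrogens = 10.

10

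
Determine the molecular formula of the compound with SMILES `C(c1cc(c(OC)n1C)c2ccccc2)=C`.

C14H15NO

Heavy atoms from the SMILES: 14 C, 1 N, 1 O.
Implicit hydrogens by atom environment:
  6 × C (aromatic): 1 H each → 6
  4 × C (aromatic): no H
  2 × C: 3 H each → 6
  1 × C: 2 H
  1 × C: 1 H
  1 × N (aromatic): no H
  1 × O: no H
  Total hydrogens = 15.
Molecular formula: C14H15NO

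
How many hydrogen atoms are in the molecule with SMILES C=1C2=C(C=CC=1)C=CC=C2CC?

12

Hydrogens are implicit in SMILES; fill each atom to its normal valence:
  7 × C (aromatic): 1 H each → 7
  3 × C (aromatic): no H
  1 × C: 3 H
  1 × C: 2 H
  Total hydrogens = 12.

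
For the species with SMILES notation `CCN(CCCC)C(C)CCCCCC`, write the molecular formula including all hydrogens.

Heavy atoms from the SMILES: 14 C, 1 N.
Implicit hydrogens by atom environment:
  9 × C: 2 H each → 18
  4 × C: 3 H each → 12
  1 × C: 1 H
  1 × N: no H
  Total hydrogens = 31.
Molecular formula: C14H31N

C14H31N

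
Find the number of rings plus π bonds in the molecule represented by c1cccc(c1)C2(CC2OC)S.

5

Molecular formula from the SMILES: C10H12OS.
DoU = (2C + 2 + N − H − X)/2 = (2·10 + 2 + 0 − 12 − 0)/2 = 10/2 = 5.
(Structurally: 2 ring(s) + 3 π bond(s) = 5.)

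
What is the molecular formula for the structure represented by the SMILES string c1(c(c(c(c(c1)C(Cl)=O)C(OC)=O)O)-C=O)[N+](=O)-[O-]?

Heavy atoms from the SMILES: 10 C, 1 Cl, 1 N, 7 O.
Implicit hydrogens by atom environment:
  5 × C (aromatic): no H
  5 × O: no H
  2 × C: no H
  1 × C: 3 H
  1 × C (aromatic): 1 H
  1 × C: 1 H
  1 × Cl: no H
  1 × N (charge +1): no H
  1 × O: 1 H
  1 × O (charge -1): no H
  Total hydrogens = 6.
Molecular formula: C10H6ClNO7

C10H6ClNO7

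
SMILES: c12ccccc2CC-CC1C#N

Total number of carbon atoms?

11

The symbol for carbon appears 11 times in the SMILES. Lowercase c denotes aromatic carbon and counts toward C.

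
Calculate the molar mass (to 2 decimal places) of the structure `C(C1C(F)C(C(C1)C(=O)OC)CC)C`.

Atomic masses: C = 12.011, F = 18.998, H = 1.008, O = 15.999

Molecular formula: C11H19FO2.
M = 11×12.011 + 1×18.998 + 19×1.008 + 2×15.999 = 202.27 g/mol.

202.27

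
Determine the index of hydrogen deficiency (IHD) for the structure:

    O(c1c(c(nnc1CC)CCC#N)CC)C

Molecular formula from the SMILES: C12H17N3O.
DoU = (2C + 2 + N − H − X)/2 = (2·12 + 2 + 3 − 17 − 0)/2 = 12/2 = 6.
(Structurally: 1 ring(s) + 5 π bond(s) = 6.)

6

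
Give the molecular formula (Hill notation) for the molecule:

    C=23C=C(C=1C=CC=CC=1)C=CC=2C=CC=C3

Heavy atoms from the SMILES: 16 C.
Implicit hydrogens by atom environment:
  12 × C (aromatic): 1 H each → 12
  4 × C (aromatic): no H
  Total hydrogens = 12.
Molecular formula: C16H12

C16H12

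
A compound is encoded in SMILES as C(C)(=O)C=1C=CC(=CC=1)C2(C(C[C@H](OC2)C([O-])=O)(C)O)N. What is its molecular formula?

C15H18NO5-

Heavy atoms from the SMILES: 15 C, 1 N, 5 O.
Implicit hydrogens by atom environment:
  4 × C (aromatic): 1 H each → 4
  4 × C: no H
  3 × O: no H
  2 × C: 3 H each → 6
  2 × C: 2 H each → 4
  2 × C (aromatic): no H
  1 × C: 1 H
  1 × N: 2 H
  1 × O: 1 H
  1 × O (charge -1): no H
  Total hydrogens = 18.
Net charge -1.
Molecular formula: C15H18NO5-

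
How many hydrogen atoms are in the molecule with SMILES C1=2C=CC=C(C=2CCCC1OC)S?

Hydrogens are implicit in SMILES; fill each atom to its normal valence:
  3 × C: 2 H each → 6
  3 × C (aromatic): 1 H each → 3
  3 × C (aromatic): no H
  1 × C: 3 H
  1 × C: 1 H
  1 × O: no H
  1 × S: 1 H
  Total hydrogens = 14.

14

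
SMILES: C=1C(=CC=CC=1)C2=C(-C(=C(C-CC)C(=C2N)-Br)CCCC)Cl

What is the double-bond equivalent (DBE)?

Molecular formula from the SMILES: C19H23BrClN.
DoU = (2C + 2 + N − H − X)/2 = (2·19 + 2 + 1 − 23 − 2)/2 = 16/2 = 8.
(Structurally: 2 ring(s) + 6 π bond(s) = 8.)

8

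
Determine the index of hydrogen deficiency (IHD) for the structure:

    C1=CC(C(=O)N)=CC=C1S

Molecular formula from the SMILES: C7H7NOS.
DoU = (2C + 2 + N − H − X)/2 = (2·7 + 2 + 1 − 7 − 0)/2 = 10/2 = 5.
(Structurally: 1 ring(s) + 4 π bond(s) = 5.)

5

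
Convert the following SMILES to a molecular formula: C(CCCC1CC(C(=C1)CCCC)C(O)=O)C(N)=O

C15H25NO3

Heavy atoms from the SMILES: 15 C, 1 N, 3 O.
Implicit hydrogens by atom environment:
  8 × C: 2 H each → 16
  3 × C: 1 H each → 3
  3 × C: no H
  2 × O: no H
  1 × C: 3 H
  1 × N: 2 H
  1 × O: 1 H
  Total hydrogens = 25.
Molecular formula: C15H25NO3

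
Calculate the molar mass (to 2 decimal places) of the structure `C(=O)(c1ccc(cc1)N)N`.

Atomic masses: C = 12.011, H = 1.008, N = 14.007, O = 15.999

136.15

Molecular formula: C7H8N2O.
M = 7×12.011 + 8×1.008 + 2×14.007 + 1×15.999 = 136.15 g/mol.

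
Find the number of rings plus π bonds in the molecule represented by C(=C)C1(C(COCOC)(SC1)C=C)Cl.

3

Molecular formula from the SMILES: C10H15ClO2S.
DoU = (2C + 2 + N − H − X)/2 = (2·10 + 2 + 0 − 15 − 1)/2 = 6/2 = 3.
(Structurally: 1 ring(s) + 2 π bond(s) = 3.)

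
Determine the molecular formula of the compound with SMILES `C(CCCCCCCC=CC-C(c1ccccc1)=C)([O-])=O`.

Heavy atoms from the SMILES: 19 C, 2 O.
Implicit hydrogens by atom environment:
  9 × C: 2 H each → 18
  5 × C (aromatic): 1 H each → 5
  2 × C: 1 H each → 2
  2 × C: no H
  1 × C (aromatic): no H
  1 × O: no H
  1 × O (charge -1): no H
  Total hydrogens = 25.
Net charge -1.
Molecular formula: C19H25O2-

C19H25O2-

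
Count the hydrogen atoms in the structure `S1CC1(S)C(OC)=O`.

Hydrogens are implicit in SMILES; fill each atom to its normal valence:
  2 × C: no H
  2 × O: no H
  1 × C: 3 H
  1 × C: 2 H
  1 × S: 1 H
  1 × S: no H
  Total hydrogens = 6.

6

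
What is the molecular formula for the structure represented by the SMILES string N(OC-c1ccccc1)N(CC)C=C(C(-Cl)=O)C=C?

C14H17ClN2O2

Heavy atoms from the SMILES: 14 C, 1 Cl, 2 N, 2 O.
Implicit hydrogens by atom environment:
  5 × C (aromatic): 1 H each → 5
  3 × C: 2 H each → 6
  2 × C: 1 H each → 2
  2 × C: no H
  2 × O: no H
  1 × C: 3 H
  1 × C (aromatic): no H
  1 × Cl: no H
  1 × N: 1 H
  1 × N: no H
  Total hydrogens = 17.
Molecular formula: C14H17ClN2O2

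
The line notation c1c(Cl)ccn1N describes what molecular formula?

Heavy atoms from the SMILES: 4 C, 1 Cl, 2 N.
Implicit hydrogens by atom environment:
  3 × C (aromatic): 1 H each → 3
  1 × C (aromatic): no H
  1 × Cl: no H
  1 × N: 2 H
  1 × N (aromatic): no H
  Total hydrogens = 5.
Molecular formula: C4H5ClN2

C4H5ClN2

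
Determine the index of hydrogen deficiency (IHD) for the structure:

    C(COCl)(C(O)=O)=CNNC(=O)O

Molecular formula from the SMILES: C5H7ClN2O5.
DoU = (2C + 2 + N − H − X)/2 = (2·5 + 2 + 2 − 7 − 1)/2 = 6/2 = 3.
(Structurally: 0 ring(s) + 3 π bond(s) = 3.)

3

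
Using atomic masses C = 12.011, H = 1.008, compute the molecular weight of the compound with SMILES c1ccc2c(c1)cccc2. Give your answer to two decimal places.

128.17

Molecular formula: C10H8.
M = 10×12.011 + 8×1.008 = 128.17 g/mol.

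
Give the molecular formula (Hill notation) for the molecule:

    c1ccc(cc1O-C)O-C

C8H10O2

Heavy atoms from the SMILES: 8 C, 2 O.
Implicit hydrogens by atom environment:
  4 × C (aromatic): 1 H each → 4
  2 × C: 3 H each → 6
  2 × C (aromatic): no H
  2 × O: no H
  Total hydrogens = 10.
Molecular formula: C8H10O2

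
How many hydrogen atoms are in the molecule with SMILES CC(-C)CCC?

Hydrogens are implicit in SMILES; fill each atom to its normal valence:
  3 × C: 3 H each → 9
  2 × C: 2 H each → 4
  1 × C: 1 H
  Total hydrogens = 14.

14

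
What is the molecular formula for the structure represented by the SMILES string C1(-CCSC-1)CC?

Heavy atoms from the SMILES: 6 C, 1 S.
Implicit hydrogens by atom environment:
  4 × C: 2 H each → 8
  1 × C: 3 H
  1 × C: 1 H
  1 × S: no H
  Total hydrogens = 12.
Molecular formula: C6H12S

C6H12S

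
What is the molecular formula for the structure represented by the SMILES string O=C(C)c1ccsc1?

C6H6OS

Heavy atoms from the SMILES: 6 C, 1 O, 1 S.
Implicit hydrogens by atom environment:
  3 × C (aromatic): 1 H each → 3
  1 × C: 3 H
  1 × C (aromatic): no H
  1 × C: no H
  1 × O: no H
  1 × S (aromatic): no H
  Total hydrogens = 6.
Molecular formula: C6H6OS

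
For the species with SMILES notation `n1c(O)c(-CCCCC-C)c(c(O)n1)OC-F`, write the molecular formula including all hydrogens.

C11H17FN2O3

Heavy atoms from the SMILES: 11 C, 1 F, 2 N, 3 O.
Implicit hydrogens by atom environment:
  6 × C: 2 H each → 12
  4 × C (aromatic): no H
  2 × N (aromatic): no H
  2 × O: 1 H each → 2
  1 × C: 3 H
  1 × F: no H
  1 × O: no H
  Total hydrogens = 17.
Molecular formula: C11H17FN2O3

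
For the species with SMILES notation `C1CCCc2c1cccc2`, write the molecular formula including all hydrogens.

Heavy atoms from the SMILES: 10 C.
Implicit hydrogens by atom environment:
  4 × C: 2 H each → 8
  4 × C (aromatic): 1 H each → 4
  2 × C (aromatic): no H
  Total hydrogens = 12.
Molecular formula: C10H12

C10H12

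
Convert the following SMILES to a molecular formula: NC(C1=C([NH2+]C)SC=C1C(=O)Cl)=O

C7H8ClN2O2S+

Heavy atoms from the SMILES: 7 C, 1 Cl, 2 N, 2 O, 1 S.
Implicit hydrogens by atom environment:
  3 × C (aromatic): no H
  2 × C: no H
  2 × O: no H
  1 × C: 3 H
  1 × C (aromatic): 1 H
  1 × Cl: no H
  1 × N (charge +1): 2 H
  1 × N: 2 H
  1 × S (aromatic): no H
  Total hydrogens = 8.
Net charge +1.
Molecular formula: C7H8ClN2O2S+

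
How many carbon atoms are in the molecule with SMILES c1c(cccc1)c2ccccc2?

12

The symbol for carbon appears 12 times in the SMILES. Lowercase c denotes aromatic carbon and counts toward C.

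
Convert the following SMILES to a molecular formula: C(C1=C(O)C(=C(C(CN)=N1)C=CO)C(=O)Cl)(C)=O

C11H11ClN2O4

Heavy atoms from the SMILES: 11 C, 1 Cl, 2 N, 4 O.
Implicit hydrogens by atom environment:
  5 × C (aromatic): no H
  2 × C: 1 H each → 2
  2 × C: no H
  2 × O: 1 H each → 2
  2 × O: no H
  1 × C: 3 H
  1 × C: 2 H
  1 × Cl: no H
  1 × N: 2 H
  1 × N (aromatic): no H
  Total hydrogens = 11.
Molecular formula: C11H11ClN2O4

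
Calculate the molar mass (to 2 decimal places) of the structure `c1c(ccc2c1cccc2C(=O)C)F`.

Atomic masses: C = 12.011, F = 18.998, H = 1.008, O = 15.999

Molecular formula: C12H9FO.
M = 12×12.011 + 1×18.998 + 9×1.008 + 1×15.999 = 188.20 g/mol.

188.20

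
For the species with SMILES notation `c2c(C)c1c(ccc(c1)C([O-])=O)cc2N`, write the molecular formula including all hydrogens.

C12H10NO2-

Heavy atoms from the SMILES: 12 C, 1 N, 2 O.
Implicit hydrogens by atom environment:
  5 × C (aromatic): 1 H each → 5
  5 × C (aromatic): no H
  1 × C: 3 H
  1 × C: no H
  1 × N: 2 H
  1 × O: no H
  1 × O (charge -1): no H
  Total hydrogens = 10.
Net charge -1.
Molecular formula: C12H10NO2-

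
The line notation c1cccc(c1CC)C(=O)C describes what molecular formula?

Heavy atoms from the SMILES: 10 C, 1 O.
Implicit hydrogens by atom environment:
  4 × C (aromatic): 1 H each → 4
  2 × C: 3 H each → 6
  2 × C (aromatic): no H
  1 × C: 2 H
  1 × C: no H
  1 × O: no H
  Total hydrogens = 12.
Molecular formula: C10H12O

C10H12O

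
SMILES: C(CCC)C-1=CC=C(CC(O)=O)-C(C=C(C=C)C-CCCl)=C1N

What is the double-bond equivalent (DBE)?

Molecular formula from the SMILES: C19H26ClNO2.
DoU = (2C + 2 + N − H − X)/2 = (2·19 + 2 + 1 − 26 − 1)/2 = 14/2 = 7.
(Structurally: 1 ring(s) + 6 π bond(s) = 7.)

7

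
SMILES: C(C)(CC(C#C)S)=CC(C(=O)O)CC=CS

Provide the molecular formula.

C12H16O2S2

Heavy atoms from the SMILES: 12 C, 2 O, 2 S.
Implicit hydrogens by atom environment:
  6 × C: 1 H each → 6
  3 × C: no H
  2 × C: 2 H each → 4
  2 × S: 1 H each → 2
  1 × C: 3 H
  1 × O: 1 H
  1 × O: no H
  Total hydrogens = 16.
Molecular formula: C12H16O2S2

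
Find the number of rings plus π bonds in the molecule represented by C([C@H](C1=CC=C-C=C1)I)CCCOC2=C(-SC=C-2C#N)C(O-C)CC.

Molecular formula from the SMILES: C20H24INO2S.
DoU = (2C + 2 + N − H − X)/2 = (2·20 + 2 + 1 − 24 − 1)/2 = 18/2 = 9.
(Structurally: 2 ring(s) + 7 π bond(s) = 9.)

9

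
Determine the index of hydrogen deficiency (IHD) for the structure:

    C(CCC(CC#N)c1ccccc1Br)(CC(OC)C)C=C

7

Molecular formula from the SMILES: C18H24BrNO.
DoU = (2C + 2 + N − H − X)/2 = (2·18 + 2 + 1 − 24 − 1)/2 = 14/2 = 7.
(Structurally: 1 ring(s) + 6 π bond(s) = 7.)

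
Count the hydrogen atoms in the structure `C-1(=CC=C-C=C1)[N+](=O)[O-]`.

5

Hydrogens are implicit in SMILES; fill each atom to its normal valence:
  5 × C (aromatic): 1 H each → 5
  1 × C (aromatic): no H
  1 × N (charge +1): no H
  1 × O: no H
  1 × O (charge -1): no H
  Total hydrogens = 5.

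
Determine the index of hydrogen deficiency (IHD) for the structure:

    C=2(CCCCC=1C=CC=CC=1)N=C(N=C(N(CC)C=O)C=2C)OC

Molecular formula from the SMILES: C19H25N3O2.
DoU = (2C + 2 + N − H − X)/2 = (2·19 + 2 + 3 − 25 − 0)/2 = 18/2 = 9.
(Structurally: 2 ring(s) + 7 π bond(s) = 9.)

9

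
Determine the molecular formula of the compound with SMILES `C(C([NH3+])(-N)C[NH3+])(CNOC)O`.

Heavy atoms from the SMILES: 5 C, 4 N, 2 O.
Implicit hydrogens by atom environment:
  2 × C: 2 H each → 4
  2 × N (charge +1): 3 H each → 6
  1 × C: 3 H
  1 × C: 1 H
  1 × C: no H
  1 × N: 2 H
  1 × N: 1 H
  1 × O: 1 H
  1 × O: no H
  Total hydrogens = 18.
Net charge +2.
Molecular formula: [C5H18N4O2]2+

[C5H18N4O2]2+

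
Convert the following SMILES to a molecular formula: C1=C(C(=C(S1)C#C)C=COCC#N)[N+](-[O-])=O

C10H6N2O3S

Heavy atoms from the SMILES: 10 C, 2 N, 3 O, 1 S.
Implicit hydrogens by atom environment:
  3 × C: 1 H each → 3
  3 × C (aromatic): no H
  2 × C: no H
  2 × O: no H
  1 × C: 2 H
  1 × C (aromatic): 1 H
  1 × N: no H
  1 × N (charge +1): no H
  1 × O (charge -1): no H
  1 × S (aromatic): no H
  Total hydrogens = 6.
Molecular formula: C10H6N2O3S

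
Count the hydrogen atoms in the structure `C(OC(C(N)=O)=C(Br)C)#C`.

6

Hydrogens are implicit in SMILES; fill each atom to its normal valence:
  4 × C: no H
  2 × O: no H
  1 × Br: no H
  1 × C: 3 H
  1 × C: 1 H
  1 × N: 2 H
  Total hydrogens = 6.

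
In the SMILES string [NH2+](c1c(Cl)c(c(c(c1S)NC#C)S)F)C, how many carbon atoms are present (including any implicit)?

The symbol for carbon appears 9 times in the SMILES. Lowercase c denotes aromatic carbon and counts toward C.

9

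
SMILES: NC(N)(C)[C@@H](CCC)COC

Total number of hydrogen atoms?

Hydrogens are implicit in SMILES; fill each atom to its normal valence:
  3 × C: 3 H each → 9
  3 × C: 2 H each → 6
  2 × N: 2 H each → 4
  1 × C: 1 H
  1 × C: no H
  1 × O: no H
  Total hydrogens = 20.

20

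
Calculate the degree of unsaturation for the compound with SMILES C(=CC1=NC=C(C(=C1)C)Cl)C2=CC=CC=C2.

9

Molecular formula from the SMILES: C14H12ClN.
DoU = (2C + 2 + N − H − X)/2 = (2·14 + 2 + 1 − 12 − 1)/2 = 18/2 = 9.
(Structurally: 2 ring(s) + 7 π bond(s) = 9.)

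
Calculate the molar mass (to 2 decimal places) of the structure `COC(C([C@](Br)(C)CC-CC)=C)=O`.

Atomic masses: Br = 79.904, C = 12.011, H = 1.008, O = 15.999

249.15

Molecular formula: C10H17BrO2.
M = 1×79.904 + 10×12.011 + 17×1.008 + 2×15.999 = 249.15 g/mol.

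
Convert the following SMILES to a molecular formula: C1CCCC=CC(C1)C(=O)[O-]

Heavy atoms from the SMILES: 9 C, 2 O.
Implicit hydrogens by atom environment:
  5 × C: 2 H each → 10
  3 × C: 1 H each → 3
  1 × C: no H
  1 × O: no H
  1 × O (charge -1): no H
  Total hydrogens = 13.
Net charge -1.
Molecular formula: C9H13O2-

C9H13O2-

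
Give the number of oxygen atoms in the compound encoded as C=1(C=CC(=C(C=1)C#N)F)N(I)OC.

1

The symbol for oxygen appears 1 time in the SMILES.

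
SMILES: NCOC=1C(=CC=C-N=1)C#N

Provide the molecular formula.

Heavy atoms from the SMILES: 7 C, 3 N, 1 O.
Implicit hydrogens by atom environment:
  3 × C (aromatic): 1 H each → 3
  2 × C (aromatic): no H
  1 × C: 2 H
  1 × C: no H
  1 × N: 2 H
  1 × N (aromatic): no H
  1 × N: no H
  1 × O: no H
  Total hydrogens = 7.
Molecular formula: C7H7N3O

C7H7N3O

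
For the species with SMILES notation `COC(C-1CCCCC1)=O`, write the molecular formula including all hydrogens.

Heavy atoms from the SMILES: 8 C, 2 O.
Implicit hydrogens by atom environment:
  5 × C: 2 H each → 10
  2 × O: no H
  1 × C: 3 H
  1 × C: 1 H
  1 × C: no H
  Total hydrogens = 14.
Molecular formula: C8H14O2

C8H14O2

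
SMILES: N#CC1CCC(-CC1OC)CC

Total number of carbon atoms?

10

The symbol for carbon appears 10 times in the SMILES.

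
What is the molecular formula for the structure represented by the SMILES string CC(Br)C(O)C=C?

Heavy atoms from the SMILES: 1 Br, 5 C, 1 O.
Implicit hydrogens by atom environment:
  3 × C: 1 H each → 3
  1 × Br: no H
  1 × C: 3 H
  1 × C: 2 H
  1 × O: 1 H
  Total hydrogens = 9.
Molecular formula: C5H9BrO

C5H9BrO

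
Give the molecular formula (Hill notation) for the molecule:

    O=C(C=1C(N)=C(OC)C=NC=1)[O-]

Heavy atoms from the SMILES: 7 C, 2 N, 3 O.
Implicit hydrogens by atom environment:
  3 × C (aromatic): no H
  2 × C (aromatic): 1 H each → 2
  2 × O: no H
  1 × C: 3 H
  1 × C: no H
  1 × N: 2 H
  1 × N (aromatic): no H
  1 × O (charge -1): no H
  Total hydrogens = 7.
Net charge -1.
Molecular formula: C7H7N2O3-

C7H7N2O3-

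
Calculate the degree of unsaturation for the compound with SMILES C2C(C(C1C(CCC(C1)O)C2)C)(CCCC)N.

2

Molecular formula from the SMILES: C15H29NO.
DoU = (2C + 2 + N − H − X)/2 = (2·15 + 2 + 1 − 29 − 0)/2 = 4/2 = 2.
(Structurally: 2 ring(s) + 0 π bond(s) = 2.)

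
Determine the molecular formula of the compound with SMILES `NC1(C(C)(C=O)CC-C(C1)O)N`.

C8H16N2O2

Heavy atoms from the SMILES: 8 C, 2 N, 2 O.
Implicit hydrogens by atom environment:
  3 × C: 2 H each → 6
  2 × C: 1 H each → 2
  2 × C: no H
  2 × N: 2 H each → 4
  1 × C: 3 H
  1 × O: 1 H
  1 × O: no H
  Total hydrogens = 16.
Molecular formula: C8H16N2O2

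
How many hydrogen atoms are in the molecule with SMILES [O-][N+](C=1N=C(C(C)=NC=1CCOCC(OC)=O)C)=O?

Hydrogens are implicit in SMILES; fill each atom to its normal valence:
  4 × C (aromatic): no H
  4 × O: no H
  3 × C: 3 H each → 9
  3 × C: 2 H each → 6
  2 × N (aromatic): no H
  1 × C: no H
  1 × N (charge +1): no H
  1 × O (charge -1): no H
  Total hydrogens = 15.

15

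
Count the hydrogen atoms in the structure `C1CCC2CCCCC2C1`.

18

Hydrogens are implicit in SMILES; fill each atom to its normal valence:
  8 × C: 2 H each → 16
  2 × C: 1 H each → 2
  Total hydrogens = 18.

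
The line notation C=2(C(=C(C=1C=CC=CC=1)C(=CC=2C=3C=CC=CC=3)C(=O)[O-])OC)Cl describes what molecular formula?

Heavy atoms from the SMILES: 20 C, 1 Cl, 3 O.
Implicit hydrogens by atom environment:
  11 × C (aromatic): 1 H each → 11
  7 × C (aromatic): no H
  2 × O: no H
  1 × C: 3 H
  1 × C: no H
  1 × Cl: no H
  1 × O (charge -1): no H
  Total hydrogens = 14.
Net charge -1.
Molecular formula: C20H14ClO3-

C20H14ClO3-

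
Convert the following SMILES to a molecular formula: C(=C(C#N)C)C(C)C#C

Heavy atoms from the SMILES: 8 C, 1 N.
Implicit hydrogens by atom environment:
  3 × C: 1 H each → 3
  3 × C: no H
  2 × C: 3 H each → 6
  1 × N: no H
  Total hydrogens = 9.
Molecular formula: C8H9N

C8H9N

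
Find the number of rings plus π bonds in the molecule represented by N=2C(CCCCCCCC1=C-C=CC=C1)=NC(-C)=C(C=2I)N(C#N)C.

10

Molecular formula from the SMILES: C20H25IN4.
DoU = (2C + 2 + N − H − X)/2 = (2·20 + 2 + 4 − 25 − 1)/2 = 20/2 = 10.
(Structurally: 2 ring(s) + 8 π bond(s) = 10.)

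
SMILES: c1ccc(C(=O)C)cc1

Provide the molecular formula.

Heavy atoms from the SMILES: 8 C, 1 O.
Implicit hydrogens by atom environment:
  5 × C (aromatic): 1 H each → 5
  1 × C: 3 H
  1 × C (aromatic): no H
  1 × C: no H
  1 × O: no H
  Total hydrogens = 8.
Molecular formula: C8H8O

C8H8O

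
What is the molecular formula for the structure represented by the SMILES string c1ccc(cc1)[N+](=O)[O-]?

C6H5NO2

Heavy atoms from the SMILES: 6 C, 1 N, 2 O.
Implicit hydrogens by atom environment:
  5 × C (aromatic): 1 H each → 5
  1 × C (aromatic): no H
  1 × N (charge +1): no H
  1 × O: no H
  1 × O (charge -1): no H
  Total hydrogens = 5.
Molecular formula: C6H5NO2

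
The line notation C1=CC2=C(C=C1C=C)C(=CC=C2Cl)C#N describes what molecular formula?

Heavy atoms from the SMILES: 13 C, 1 Cl, 1 N.
Implicit hydrogens by atom environment:
  5 × C (aromatic): 1 H each → 5
  5 × C (aromatic): no H
  1 × C: 2 H
  1 × C: 1 H
  1 × C: no H
  1 × Cl: no H
  1 × N: no H
  Total hydrogens = 8.
Molecular formula: C13H8ClN

C13H8ClN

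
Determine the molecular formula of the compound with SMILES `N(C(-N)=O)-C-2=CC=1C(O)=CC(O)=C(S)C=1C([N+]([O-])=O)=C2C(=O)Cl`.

C12H8ClN3O6S

Heavy atoms from the SMILES: 12 C, 1 Cl, 3 N, 6 O, 1 S.
Implicit hydrogens by atom environment:
  8 × C (aromatic): no H
  3 × O: no H
  2 × C (aromatic): 1 H each → 2
  2 × C: no H
  2 × O: 1 H each → 2
  1 × Cl: no H
  1 × N: 2 H
  1 × N: 1 H
  1 × N (charge +1): no H
  1 × O (charge -1): no H
  1 × S: 1 H
  Total hydrogens = 8.
Molecular formula: C12H8ClN3O6S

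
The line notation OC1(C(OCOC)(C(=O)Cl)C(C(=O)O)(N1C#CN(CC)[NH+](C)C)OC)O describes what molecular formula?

Heavy atoms from the SMILES: 14 C, 1 Cl, 3 N, 8 O.
Implicit hydrogens by atom environment:
  7 × C: no H
  5 × C: 3 H each → 15
  5 × O: no H
  3 × O: 1 H each → 3
  2 × C: 2 H each → 4
  2 × N: no H
  1 × Cl: no H
  1 × N (charge +1): 1 H
  Total hydrogens = 23.
Net charge +1.
Molecular formula: C14H23ClN3O8+

C14H23ClN3O8+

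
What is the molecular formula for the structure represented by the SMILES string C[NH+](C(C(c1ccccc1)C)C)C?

Heavy atoms from the SMILES: 12 C, 1 N.
Implicit hydrogens by atom environment:
  5 × C (aromatic): 1 H each → 5
  4 × C: 3 H each → 12
  2 × C: 1 H each → 2
  1 × C (aromatic): no H
  1 × N (charge +1): 1 H
  Total hydrogens = 20.
Net charge +1.
Molecular formula: C12H20N+

C12H20N+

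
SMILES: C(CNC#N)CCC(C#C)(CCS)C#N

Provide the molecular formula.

C11H15N3S

Heavy atoms from the SMILES: 11 C, 3 N, 1 S.
Implicit hydrogens by atom environment:
  6 × C: 2 H each → 12
  4 × C: no H
  2 × N: no H
  1 × C: 1 H
  1 × N: 1 H
  1 × S: 1 H
  Total hydrogens = 15.
Molecular formula: C11H15N3S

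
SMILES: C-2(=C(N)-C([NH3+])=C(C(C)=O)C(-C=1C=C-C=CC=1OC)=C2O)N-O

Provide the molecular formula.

Heavy atoms from the SMILES: 15 C, 3 N, 4 O.
Implicit hydrogens by atom environment:
  8 × C (aromatic): no H
  4 × C (aromatic): 1 H each → 4
  2 × C: 3 H each → 6
  2 × O: 1 H each → 2
  2 × O: no H
  1 × C: no H
  1 × N (charge +1): 3 H
  1 × N: 2 H
  1 × N: 1 H
  Total hydrogens = 18.
Net charge +1.
Molecular formula: C15H18N3O4+

C15H18N3O4+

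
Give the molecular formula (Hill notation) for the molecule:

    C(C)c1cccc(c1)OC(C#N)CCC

C13H17NO

Heavy atoms from the SMILES: 13 C, 1 N, 1 O.
Implicit hydrogens by atom environment:
  4 × C (aromatic): 1 H each → 4
  3 × C: 2 H each → 6
  2 × C: 3 H each → 6
  2 × C (aromatic): no H
  1 × C: 1 H
  1 × C: no H
  1 × N: no H
  1 × O: no H
  Total hydrogens = 17.
Molecular formula: C13H17NO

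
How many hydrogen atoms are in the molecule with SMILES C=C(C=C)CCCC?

14

Hydrogens are implicit in SMILES; fill each atom to its normal valence:
  5 × C: 2 H each → 10
  1 × C: 3 H
  1 × C: 1 H
  1 × C: no H
  Total hydrogens = 14.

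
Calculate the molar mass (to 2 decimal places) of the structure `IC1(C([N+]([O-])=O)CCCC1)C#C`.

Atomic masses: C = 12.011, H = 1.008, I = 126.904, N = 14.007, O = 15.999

Molecular formula: C8H10INO2.
M = 8×12.011 + 10×1.008 + 1×126.904 + 1×14.007 + 2×15.999 = 279.08 g/mol.

279.08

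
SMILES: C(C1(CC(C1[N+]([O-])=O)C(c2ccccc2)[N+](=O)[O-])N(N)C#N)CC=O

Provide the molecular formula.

C15H17N5O5

Heavy atoms from the SMILES: 15 C, 5 N, 5 O.
Implicit hydrogens by atom environment:
  5 × C (aromatic): 1 H each → 5
  4 × C: 1 H each → 4
  3 × C: 2 H each → 6
  3 × O: no H
  2 × C: no H
  2 × N (charge +1): no H
  2 × N: no H
  2 × O (charge -1): no H
  1 × C (aromatic): no H
  1 × N: 2 H
  Total hydrogens = 17.
Molecular formula: C15H17N5O5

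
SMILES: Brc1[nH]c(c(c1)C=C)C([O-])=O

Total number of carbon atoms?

7

The symbol for carbon appears 7 times in the SMILES. Lowercase c denotes aromatic carbon and counts toward C.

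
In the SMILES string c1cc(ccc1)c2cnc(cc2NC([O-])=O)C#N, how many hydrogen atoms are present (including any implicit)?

Hydrogens are implicit in SMILES; fill each atom to its normal valence:
  7 × C (aromatic): 1 H each → 7
  4 × C (aromatic): no H
  2 × C: no H
  1 × N: 1 H
  1 × N (aromatic): no H
  1 × N: no H
  1 × O: no H
  1 × O (charge -1): no H
  Total hydrogens = 8.

8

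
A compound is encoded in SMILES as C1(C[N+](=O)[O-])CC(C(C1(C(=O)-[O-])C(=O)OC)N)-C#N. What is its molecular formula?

C10H12N3O6-

Heavy atoms from the SMILES: 10 C, 3 N, 6 O.
Implicit hydrogens by atom environment:
  4 × C: no H
  4 × O: no H
  3 × C: 1 H each → 3
  2 × C: 2 H each → 4
  2 × O (charge -1): no H
  1 × C: 3 H
  1 × N: 2 H
  1 × N: no H
  1 × N (charge +1): no H
  Total hydrogens = 12.
Net charge -1.
Molecular formula: C10H12N3O6-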